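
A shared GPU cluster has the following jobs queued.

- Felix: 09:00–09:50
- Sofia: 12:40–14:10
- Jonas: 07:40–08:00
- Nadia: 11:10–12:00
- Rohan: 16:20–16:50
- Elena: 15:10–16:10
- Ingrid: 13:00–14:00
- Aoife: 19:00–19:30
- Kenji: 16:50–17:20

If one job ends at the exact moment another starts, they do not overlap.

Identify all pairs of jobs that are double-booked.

Two intervals overlap when each starts before the other ends.
Sorted by start: Jonas, Felix, Nadia, Sofia, Ingrid, Elena, Rohan, Kenji, Aoife.
Felix starts after Jonas ends — done with Jonas.
Nadia starts after Felix ends — done with Felix.
Sofia starts after Nadia ends — done with Nadia.
Ingrid starts before Sofia ends → Sofia and Ingrid overlap.
Elena starts after Sofia ends — done with Sofia.
Elena starts after Ingrid ends — done with Ingrid.
Rohan starts after Elena ends — done with Elena.
Kenji starts exactly when Rohan ends (back-to-back, no overlap) — done with Rohan.
Aoife starts after Kenji ends.

Ingrid & Sofia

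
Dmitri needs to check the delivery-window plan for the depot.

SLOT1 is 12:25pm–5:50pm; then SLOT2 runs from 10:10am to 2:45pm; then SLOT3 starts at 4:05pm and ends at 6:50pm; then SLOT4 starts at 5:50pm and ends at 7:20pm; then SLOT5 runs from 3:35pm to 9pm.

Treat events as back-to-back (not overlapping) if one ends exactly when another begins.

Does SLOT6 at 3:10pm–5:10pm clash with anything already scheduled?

Yes — it overlaps SLOT1, SLOT3, SLOT5

SLOT2: ends 2:45pm at or before SLOT6 starts 3:10pm → clear.
SLOT1: starts 12:25pm before SLOT6 ends 5:10pm, and ends 5:50pm after SLOT6 starts 3:10pm → overlap.
SLOT5: starts 3:35pm before SLOT6 ends 5:10pm, and ends 9pm after SLOT6 starts 3:10pm → overlap.
SLOT3: starts 4:05pm before SLOT6 ends 5:10pm, and ends 6:50pm after SLOT6 starts 3:10pm → overlap.
SLOT4: starts 5:50pm at or after SLOT6 ends 5:10pm → clear.
SLOT6 overlaps SLOT1, SLOT3, SLOT5.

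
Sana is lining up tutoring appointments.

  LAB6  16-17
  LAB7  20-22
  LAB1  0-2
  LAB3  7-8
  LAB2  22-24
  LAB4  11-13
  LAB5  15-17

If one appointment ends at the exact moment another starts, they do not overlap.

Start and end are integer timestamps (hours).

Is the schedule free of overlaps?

No

Sorted by start: LAB1, LAB3, LAB4, LAB5, LAB6, LAB7, LAB2.
LAB3 starts after LAB1 ends — done with LAB1.
LAB4 starts after LAB3 ends — done with LAB3.
LAB5 starts after LAB4 ends — done with LAB4.
LAB6 starts before LAB5 ends → LAB5 and LAB6 overlap.
That's a conflict, so the schedule is not conflict-free.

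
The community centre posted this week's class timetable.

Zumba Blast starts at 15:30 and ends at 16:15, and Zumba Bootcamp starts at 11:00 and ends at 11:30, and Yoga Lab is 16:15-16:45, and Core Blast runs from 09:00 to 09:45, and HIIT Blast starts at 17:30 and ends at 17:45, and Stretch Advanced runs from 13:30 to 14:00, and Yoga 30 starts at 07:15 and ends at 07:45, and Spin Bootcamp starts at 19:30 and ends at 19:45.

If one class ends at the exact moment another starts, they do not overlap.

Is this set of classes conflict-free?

Yes

Sorted by start: Yoga 30, Core Blast, Zumba Bootcamp, Stretch Advanced, Zumba Blast, Yoga Lab, HIIT Blast, Spin Bootcamp.
Core Blast starts after Yoga 30 ends — done with Yoga 30.
Zumba Bootcamp starts after Core Blast ends — done with Core Blast.
Stretch Advanced starts after Zumba Bootcamp ends — done with Zumba Bootcamp.
Zumba Blast starts after Stretch Advanced ends — done with Stretch Advanced.
Yoga Lab starts exactly when Zumba Blast ends (back-to-back, no overlap) — done with Zumba Blast.
HIIT Blast starts after Yoga Lab ends — done with Yoga Lab.
Spin Bootcamp starts after HIIT Blast ends.
Every pair is clear; the schedule has no overlaps.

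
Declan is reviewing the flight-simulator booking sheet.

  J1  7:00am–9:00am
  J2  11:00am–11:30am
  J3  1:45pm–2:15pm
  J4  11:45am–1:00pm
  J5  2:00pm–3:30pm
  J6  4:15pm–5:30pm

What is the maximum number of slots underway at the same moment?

Sweep the timeline, counting +1 at each start and −1 at each end (ends before starts at a tie):
7:00am start J1 → 1
9:00am end J1 → 0
11:00am start J2 → 1
11:30am end J2 → 0
11:45am start J4 → 1
1:00pm end J4 → 0
1:45pm start J3 → 1
2:00pm start J5 → 2
2:15pm end J3 → 1
3:30pm end J5 → 0
4:15pm start J6 → 1
5:30pm end J6 → 0
Peak is 2, at 2:00pm (J3, J5).

2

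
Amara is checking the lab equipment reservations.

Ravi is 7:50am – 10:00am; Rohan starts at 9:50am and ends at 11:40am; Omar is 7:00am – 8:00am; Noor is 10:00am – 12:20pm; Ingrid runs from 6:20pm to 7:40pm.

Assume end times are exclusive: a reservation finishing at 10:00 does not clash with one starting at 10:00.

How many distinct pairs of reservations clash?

Two intervals overlap when each starts before the other ends.
Sorted by start: Omar, Ravi, Rohan, Noor, Ingrid.
Ravi starts before Omar ends → Omar and Ravi overlap.
Rohan starts after Omar ends, so Omar has no further overlaps.
Rohan starts before Ravi ends → Ravi and Rohan overlap.
Noor starts exactly when Ravi ends (back-to-back, no overlap), so Ravi has no further overlaps.
Noor starts before Rohan ends → Rohan and Noor overlap.
Ingrid starts after Rohan ends.
Ingrid starts after Noor ends.
Overlapping pairs: Noor & Rohan, Omar & Ravi, Ravi & Rohan — 3 in total.

3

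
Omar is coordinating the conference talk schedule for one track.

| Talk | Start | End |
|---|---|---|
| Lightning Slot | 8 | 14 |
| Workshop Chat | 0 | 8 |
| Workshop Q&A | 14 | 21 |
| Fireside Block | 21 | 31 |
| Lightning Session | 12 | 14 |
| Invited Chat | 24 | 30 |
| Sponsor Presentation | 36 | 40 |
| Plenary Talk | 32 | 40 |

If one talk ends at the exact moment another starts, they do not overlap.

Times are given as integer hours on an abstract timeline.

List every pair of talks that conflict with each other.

Fireside Block & Invited Chat, Lightning Session & Lightning Slot, Plenary Talk & Sponsor Presentation

Two intervals overlap when each starts before the other ends.
Sorted by start: Workshop Chat, Lightning Slot, Lightning Session, Workshop Q&A, Fireside Block, Invited Chat, Plenary Talk, Sponsor Presentation.
Lightning Slot starts exactly when Workshop Chat ends (back-to-back, no overlap), so nothing later overlaps Workshop Chat either.
Lightning Session starts before Lightning Slot ends → Lightning Slot and Lightning Session overlap.
Workshop Q&A starts exactly when Lightning Slot ends (back-to-back, no overlap), so nothing later overlaps Lightning Slot either.
Workshop Q&A starts exactly when Lightning Session ends (back-to-back, no overlap), so nothing later overlaps Lightning Session either.
Fireside Block starts exactly when Workshop Q&A ends (back-to-back, no overlap), so nothing later overlaps Workshop Q&A either.
Invited Chat starts before Fireside Block ends → Fireside Block and Invited Chat overlap.
Plenary Talk starts after Fireside Block ends, so nothing later overlaps Fireside Block either.
Plenary Talk starts after Invited Chat ends, so nothing later overlaps Invited Chat either.
Sponsor Presentation starts before Plenary Talk ends → Plenary Talk and Sponsor Presentation overlap.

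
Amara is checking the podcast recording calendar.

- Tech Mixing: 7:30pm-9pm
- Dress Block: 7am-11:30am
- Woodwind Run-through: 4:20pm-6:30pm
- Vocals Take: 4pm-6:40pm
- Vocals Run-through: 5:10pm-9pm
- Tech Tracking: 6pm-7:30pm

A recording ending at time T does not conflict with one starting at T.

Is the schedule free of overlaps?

Sorted by start: Dress Block, Vocals Take, Woodwind Run-through, Vocals Run-through, Tech Tracking, Tech Mixing.
Vocals Take starts after Dress Block ends — done with Dress Block.
Woodwind Run-through starts before Vocals Take ends → Vocals Take and Woodwind Run-through overlap.
That's a conflict, so the schedule is not conflict-free.

No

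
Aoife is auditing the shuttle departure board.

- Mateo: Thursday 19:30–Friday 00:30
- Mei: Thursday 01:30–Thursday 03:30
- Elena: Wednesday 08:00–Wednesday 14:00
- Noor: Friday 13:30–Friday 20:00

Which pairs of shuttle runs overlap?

no overlapping pairs

Sorted by start: Elena, Mei, Mateo, Noor.
Mei starts after Elena ends, so Elena has no further overlaps.
Mateo starts after Mei ends, so Mei has no further overlaps.
Noor starts after Mateo ends.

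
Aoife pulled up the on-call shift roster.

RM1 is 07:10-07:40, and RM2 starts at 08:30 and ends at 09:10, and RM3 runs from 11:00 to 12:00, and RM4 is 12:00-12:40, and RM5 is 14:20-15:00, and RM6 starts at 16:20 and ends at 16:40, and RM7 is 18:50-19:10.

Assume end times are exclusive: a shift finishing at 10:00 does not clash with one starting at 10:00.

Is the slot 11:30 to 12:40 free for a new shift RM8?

No — it overlaps RM3, RM4

RM1: ends 07:40 at or before RM8 starts 11:30 → clear.
RM2: ends 09:10 at or before RM8 starts 11:30 → clear.
RM3: starts 11:00 before RM8 ends 12:40, and ends 12:00 after RM8 starts 11:30 → overlap.
RM4: starts 12:00 before RM8 ends 12:40, and ends 12:40 after RM8 starts 11:30 → overlap.
RM5: starts 14:20 at or after RM8 ends 12:40 → clear.
RM6: starts 16:20 at or after RM8 ends 12:40 → clear.
RM7: starts 18:50 at or after RM8 ends 12:40 → clear.
RM8 overlaps RM3, RM4.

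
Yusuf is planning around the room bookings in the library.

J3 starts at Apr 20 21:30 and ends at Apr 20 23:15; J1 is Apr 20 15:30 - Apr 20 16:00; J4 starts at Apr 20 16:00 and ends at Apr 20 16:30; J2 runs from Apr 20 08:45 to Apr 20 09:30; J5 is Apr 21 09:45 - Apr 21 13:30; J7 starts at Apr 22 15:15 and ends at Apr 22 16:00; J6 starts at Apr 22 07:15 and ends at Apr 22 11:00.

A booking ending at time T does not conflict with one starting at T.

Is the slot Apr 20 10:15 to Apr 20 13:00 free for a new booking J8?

Yes — the slot is free

J2: ends Apr 20 09:30 at or before J8 starts Apr 20 10:15 → clear.
J1: starts Apr 20 15:30 at or after J8 ends Apr 20 13:00 → clear.
J4: starts Apr 20 16:00 at or after J8 ends Apr 20 13:00 → clear.
J3: starts Apr 20 21:30 at or after J8 ends Apr 20 13:00 → clear.
J5: starts Apr 21 09:45 at or after J8 ends Apr 20 13:00 → clear.
J6: starts Apr 22 07:15 at or after J8 ends Apr 20 13:00 → clear.
J7: starts Apr 22 15:15 at or after J8 ends Apr 20 13:00 → clear.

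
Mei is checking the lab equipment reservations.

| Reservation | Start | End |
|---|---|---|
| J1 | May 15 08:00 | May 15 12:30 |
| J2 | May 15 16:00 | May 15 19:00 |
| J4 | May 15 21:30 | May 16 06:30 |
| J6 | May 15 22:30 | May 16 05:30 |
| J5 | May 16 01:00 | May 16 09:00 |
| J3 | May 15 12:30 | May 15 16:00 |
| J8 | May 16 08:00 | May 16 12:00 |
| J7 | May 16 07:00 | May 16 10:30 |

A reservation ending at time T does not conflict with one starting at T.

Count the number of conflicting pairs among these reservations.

Sorted by start: J1, J3, J2, J4, J6, J5, J7, J8.
J3 starts exactly when J1 ends (back-to-back, no overlap), so J1 has no further overlaps.
J2 starts exactly when J3 ends (back-to-back, no overlap), so J3 has no further overlaps.
J4 starts after J2 ends, so J2 has no further overlaps.
J6 starts before J4 ends → J4 and J6 overlap.
J5 starts before J4 ends → J4 and J5 overlap.
J7 starts after J4 ends, so J4 has no further overlaps.
J5 starts before J6 ends → J6 and J5 overlap.
J7 starts after J6 ends, so J6 has no further overlaps.
J7 starts before J5 ends → J5 and J7 overlap.
J8 starts before J5 ends → J5 and J8 overlap.
J8 starts before J7 ends → J7 and J8 overlap.
Overlapping pairs: J4 & J5, J4 & J6, J5 & J6, J5 & J7, J5 & J8, J7 & J8 — 6 in total.

6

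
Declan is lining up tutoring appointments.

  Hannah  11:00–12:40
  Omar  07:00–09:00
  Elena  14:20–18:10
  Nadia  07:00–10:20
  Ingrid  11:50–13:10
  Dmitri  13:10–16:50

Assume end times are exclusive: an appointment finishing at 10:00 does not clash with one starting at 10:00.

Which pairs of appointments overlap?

Dmitri & Elena, Hannah & Ingrid, Nadia & Omar

Check each pair: they overlap iff neither finishes before the other starts.
Sorted by start: Omar, Nadia, Hannah, Ingrid, Dmitri, Elena.
Nadia starts before Omar ends → Omar and Nadia overlap.
Hannah starts after Omar ends; Omar is clear from here.
Hannah starts after Nadia ends; Nadia is clear from here.
Ingrid starts before Hannah ends → Hannah and Ingrid overlap.
Dmitri starts after Hannah ends; Hannah is clear from here.
Dmitri starts exactly when Ingrid ends (back-to-back, no overlap); Ingrid is clear from here.
Elena starts before Dmitri ends → Dmitri and Elena overlap.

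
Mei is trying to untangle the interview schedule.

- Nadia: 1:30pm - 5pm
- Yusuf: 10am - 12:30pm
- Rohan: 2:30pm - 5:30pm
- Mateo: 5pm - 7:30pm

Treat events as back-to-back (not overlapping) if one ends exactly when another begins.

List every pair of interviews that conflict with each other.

Sorted by start: Yusuf, Nadia, Rohan, Mateo.
Nadia starts after Yusuf ends — done with Yusuf.
Rohan starts before Nadia ends → Nadia and Rohan overlap.
Mateo starts exactly when Nadia ends (back-to-back, no overlap).
Mateo starts before Rohan ends → Rohan and Mateo overlap.

Mateo & Rohan, Nadia & Rohan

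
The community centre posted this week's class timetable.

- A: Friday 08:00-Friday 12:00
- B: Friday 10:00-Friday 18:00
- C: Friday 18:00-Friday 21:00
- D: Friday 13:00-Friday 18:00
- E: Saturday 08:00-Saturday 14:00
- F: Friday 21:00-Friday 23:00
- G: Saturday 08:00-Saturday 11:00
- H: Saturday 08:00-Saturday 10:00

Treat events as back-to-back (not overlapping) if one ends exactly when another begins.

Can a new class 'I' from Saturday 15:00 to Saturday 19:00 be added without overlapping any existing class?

Yes — the slot is free

A: ends Friday 12:00 at or before I starts Saturday 15:00 → clear.
B: ends Friday 18:00 at or before I starts Saturday 15:00 → clear.
D: ends Friday 18:00 at or before I starts Saturday 15:00 → clear.
C: ends Friday 21:00 at or before I starts Saturday 15:00 → clear.
F: ends Friday 23:00 at or before I starts Saturday 15:00 → clear.
E: ends Saturday 14:00 at or before I starts Saturday 15:00 → clear.
G: ends Saturday 11:00 at or before I starts Saturday 15:00 → clear.
H: ends Saturday 10:00 at or before I starts Saturday 15:00 → clear.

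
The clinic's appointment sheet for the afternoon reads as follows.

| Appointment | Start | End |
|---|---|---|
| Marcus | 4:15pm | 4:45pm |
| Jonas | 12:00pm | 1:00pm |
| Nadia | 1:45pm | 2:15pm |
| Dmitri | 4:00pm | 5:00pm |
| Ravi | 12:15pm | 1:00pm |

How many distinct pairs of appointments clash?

Sorted by start: Jonas, Ravi, Nadia, Dmitri, Marcus.
Ravi starts before Jonas ends → Jonas and Ravi overlap.
Nadia starts after Jonas ends — done with Jonas.
Nadia starts after Ravi ends — done with Ravi.
Dmitri starts after Nadia ends — done with Nadia.
Marcus starts before Dmitri ends → Dmitri and Marcus overlap.
Overlapping pairs: Dmitri & Marcus, Jonas & Ravi — 2 in total.

2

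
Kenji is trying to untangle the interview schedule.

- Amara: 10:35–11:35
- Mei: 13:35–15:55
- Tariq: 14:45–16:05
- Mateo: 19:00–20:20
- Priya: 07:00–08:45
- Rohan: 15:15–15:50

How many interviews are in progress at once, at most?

3

Sort all start/end points and keep a running count:
07:00 start Priya → 1
08:45 end Priya → 0
10:35 start Amara → 1
11:35 end Amara → 0
13:35 start Mei → 1
14:45 start Tariq → 2
15:15 start Rohan → 3
15:50 end Rohan → 2
15:55 end Mei → 1
16:05 end Tariq → 0
19:00 start Mateo → 1
20:20 end Mateo → 0
Peak is 3, at 15:15 (Mei, Rohan, Tariq).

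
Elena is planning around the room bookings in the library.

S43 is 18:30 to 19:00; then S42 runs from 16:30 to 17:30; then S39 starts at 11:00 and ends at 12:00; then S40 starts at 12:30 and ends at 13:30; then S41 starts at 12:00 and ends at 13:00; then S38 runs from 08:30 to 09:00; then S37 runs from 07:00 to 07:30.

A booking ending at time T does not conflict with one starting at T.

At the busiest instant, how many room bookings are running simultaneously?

2

Sort all start/end points and keep a running count:
07:00 start S37 → 1
07:30 end S37 → 0
08:30 start S38 → 1
09:00 end S38 → 0
11:00 start S39 → 1
12:00 end S39 → 0
12:00 start S41 → 1
12:30 start S40 → 2
13:00 end S41 → 1
13:30 end S40 → 0
16:30 start S42 → 1
17:30 end S42 → 0
18:30 start S43 → 1
19:00 end S43 → 0
Peak is 2, at 12:30 (S40, S41).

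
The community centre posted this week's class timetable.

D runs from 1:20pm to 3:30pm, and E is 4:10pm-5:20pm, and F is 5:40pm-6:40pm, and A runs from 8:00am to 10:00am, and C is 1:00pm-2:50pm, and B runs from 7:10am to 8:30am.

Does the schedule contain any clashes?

Sorted by start: B, A, C, D, E, F.
A starts before B ends → B and A overlap.
That's a conflict, so the schedule is not conflict-free.

Yes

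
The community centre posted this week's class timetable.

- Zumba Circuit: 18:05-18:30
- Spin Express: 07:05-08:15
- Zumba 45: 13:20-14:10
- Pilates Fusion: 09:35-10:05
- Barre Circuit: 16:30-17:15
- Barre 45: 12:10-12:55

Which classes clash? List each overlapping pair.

Sorted by start: Spin Express, Pilates Fusion, Barre 45, Zumba 45, Barre Circuit, Zumba Circuit.
Pilates Fusion starts after Spin Express ends — done with Spin Express.
Barre 45 starts after Pilates Fusion ends — done with Pilates Fusion.
Zumba 45 starts after Barre 45 ends — done with Barre 45.
Barre Circuit starts after Zumba 45 ends — done with Zumba 45.
Zumba Circuit starts after Barre Circuit ends.

no conflicts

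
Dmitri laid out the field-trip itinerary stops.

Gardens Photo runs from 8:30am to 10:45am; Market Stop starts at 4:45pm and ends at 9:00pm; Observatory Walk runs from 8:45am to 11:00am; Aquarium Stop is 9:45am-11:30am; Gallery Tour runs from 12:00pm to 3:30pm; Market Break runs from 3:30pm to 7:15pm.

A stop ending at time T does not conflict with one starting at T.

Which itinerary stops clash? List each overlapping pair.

Sorted by start: Gardens Photo, Observatory Walk, Aquarium Stop, Gallery Tour, Market Break, Market Stop.
Observatory Walk starts before Gardens Photo ends → Gardens Photo and Observatory Walk overlap.
Aquarium Stop starts before Gardens Photo ends → Gardens Photo and Aquarium Stop overlap.
Gallery Tour starts after Gardens Photo ends, so Gardens Photo has no further overlaps.
Aquarium Stop starts before Observatory Walk ends → Observatory Walk and Aquarium Stop overlap.
Gallery Tour starts after Observatory Walk ends, so Observatory Walk has no further overlaps.
Gallery Tour starts after Aquarium Stop ends, so Aquarium Stop has no further overlaps.
Market Break starts exactly when Gallery Tour ends (back-to-back, no overlap), so Gallery Tour has no further overlaps.
Market Stop starts before Market Break ends → Market Break and Market Stop overlap.

Aquarium Stop & Gardens Photo, Aquarium Stop & Observatory Walk, Gardens Photo & Observatory Walk, Market Break & Market Stop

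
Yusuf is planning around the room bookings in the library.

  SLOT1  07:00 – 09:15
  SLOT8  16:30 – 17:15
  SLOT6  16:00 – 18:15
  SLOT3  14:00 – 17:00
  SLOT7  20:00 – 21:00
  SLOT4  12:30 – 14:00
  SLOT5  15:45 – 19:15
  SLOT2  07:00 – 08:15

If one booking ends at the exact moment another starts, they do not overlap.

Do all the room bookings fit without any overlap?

No

Sorted by start: SLOT1, SLOT2, SLOT4, SLOT3, SLOT5, SLOT6, SLOT8, SLOT7.
SLOT2 starts before SLOT1 ends → SLOT1 and SLOT2 overlap.
That's a conflict, so the schedule is not conflict-free.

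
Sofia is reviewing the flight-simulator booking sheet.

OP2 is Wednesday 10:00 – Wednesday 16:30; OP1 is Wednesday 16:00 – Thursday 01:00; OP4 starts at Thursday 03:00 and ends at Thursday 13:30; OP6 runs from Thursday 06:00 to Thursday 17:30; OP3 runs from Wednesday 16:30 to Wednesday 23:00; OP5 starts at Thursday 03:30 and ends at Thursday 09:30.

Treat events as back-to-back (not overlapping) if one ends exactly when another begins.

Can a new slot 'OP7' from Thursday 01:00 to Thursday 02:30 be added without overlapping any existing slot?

OP2: ends Wednesday 16:30 at or before OP7 starts Thursday 01:00 → clear.
OP1: ends Thursday 01:00 at or before OP7 starts Thursday 01:00 → clear.
OP3: ends Wednesday 23:00 at or before OP7 starts Thursday 01:00 → clear.
OP4: starts Thursday 03:00 at or after OP7 ends Thursday 02:30 → clear.
OP5: starts Thursday 03:30 at or after OP7 ends Thursday 02:30 → clear.
OP6: starts Thursday 06:00 at or after OP7 ends Thursday 02:30 → clear.

Yes — the slot is free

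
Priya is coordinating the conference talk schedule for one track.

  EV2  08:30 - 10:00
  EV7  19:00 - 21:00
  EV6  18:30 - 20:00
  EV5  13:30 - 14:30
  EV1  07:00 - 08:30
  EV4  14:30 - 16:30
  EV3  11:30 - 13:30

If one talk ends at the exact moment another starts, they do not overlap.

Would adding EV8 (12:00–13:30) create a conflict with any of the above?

EV1: ends 08:30 at or before EV8 starts 12:00 → clear.
EV2: ends 10:00 at or before EV8 starts 12:00 → clear.
EV3: starts 11:30 before EV8 ends 13:30, and ends 13:30 after EV8 starts 12:00 → overlap.
EV5: starts 13:30 at or after EV8 ends 13:30 → clear.
EV4: starts 14:30 at or after EV8 ends 13:30 → clear.
EV6: starts 18:30 at or after EV8 ends 13:30 → clear.
EV7: starts 19:00 at or after EV8 ends 13:30 → clear.
EV8 overlaps EV3.

Yes — it overlaps EV3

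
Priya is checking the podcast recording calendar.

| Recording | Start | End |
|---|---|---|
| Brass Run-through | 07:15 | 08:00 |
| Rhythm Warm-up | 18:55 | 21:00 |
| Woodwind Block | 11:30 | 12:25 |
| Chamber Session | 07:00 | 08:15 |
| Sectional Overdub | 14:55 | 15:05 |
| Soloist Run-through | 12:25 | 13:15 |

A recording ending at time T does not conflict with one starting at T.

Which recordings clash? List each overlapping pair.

Brass Run-through & Chamber Session

Sorted by start: Chamber Session, Brass Run-through, Woodwind Block, Soloist Run-through, Sectional Overdub, Rhythm Warm-up.
Brass Run-through starts before Chamber Session ends → Chamber Session and Brass Run-through overlap.
Woodwind Block starts after Chamber Session ends; Chamber Session is clear from here.
Woodwind Block starts after Brass Run-through ends; Brass Run-through is clear from here.
Soloist Run-through starts exactly when Woodwind Block ends (back-to-back, no overlap); Woodwind Block is clear from here.
Sectional Overdub starts after Soloist Run-through ends; Soloist Run-through is clear from here.
Rhythm Warm-up starts after Sectional Overdub ends.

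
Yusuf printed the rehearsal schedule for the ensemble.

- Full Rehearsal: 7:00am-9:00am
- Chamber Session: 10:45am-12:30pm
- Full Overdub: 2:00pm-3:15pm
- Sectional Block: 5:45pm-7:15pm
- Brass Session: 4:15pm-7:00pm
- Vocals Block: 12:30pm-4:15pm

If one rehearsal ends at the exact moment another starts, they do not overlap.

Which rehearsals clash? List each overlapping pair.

Brass Session & Sectional Block, Full Overdub & Vocals Block

Sorted by start: Full Rehearsal, Chamber Session, Vocals Block, Full Overdub, Brass Session, Sectional Block.
Chamber Session starts after Full Rehearsal ends; Full Rehearsal is clear from here.
Vocals Block starts exactly when Chamber Session ends (back-to-back, no overlap); Chamber Session is clear from here.
Full Overdub starts before Vocals Block ends → Vocals Block and Full Overdub overlap.
Brass Session starts exactly when Vocals Block ends (back-to-back, no overlap); Vocals Block is clear from here.
Brass Session starts after Full Overdub ends; Full Overdub is clear from here.
Sectional Block starts before Brass Session ends → Brass Session and Sectional Block overlap.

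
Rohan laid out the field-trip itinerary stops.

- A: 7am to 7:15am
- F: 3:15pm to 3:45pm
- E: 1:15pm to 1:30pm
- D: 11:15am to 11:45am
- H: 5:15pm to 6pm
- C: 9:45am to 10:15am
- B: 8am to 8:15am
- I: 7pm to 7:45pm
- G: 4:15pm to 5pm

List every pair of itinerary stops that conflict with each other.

none

Two intervals overlap when each starts before the other ends.
Sorted by start: A, B, C, D, E, F, G, H, I.
B starts after A ends — done with A.
C starts after B ends — done with B.
D starts after C ends — done with C.
E starts after D ends — done with D.
F starts after E ends — done with E.
G starts after F ends — done with F.
H starts after G ends — done with G.
I starts after H ends.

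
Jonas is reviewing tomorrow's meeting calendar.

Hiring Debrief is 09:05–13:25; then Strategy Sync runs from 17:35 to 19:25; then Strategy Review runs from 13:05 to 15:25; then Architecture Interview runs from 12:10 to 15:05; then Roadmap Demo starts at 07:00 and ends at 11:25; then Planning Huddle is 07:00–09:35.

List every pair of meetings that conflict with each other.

Check each pair: they overlap iff neither finishes before the other starts.
Sorted by start: Roadmap Demo, Planning Huddle, Hiring Debrief, Architecture Interview, Strategy Review, Strategy Sync.
Planning Huddle starts before Roadmap Demo ends → Roadmap Demo and Planning Huddle overlap.
Hiring Debrief starts before Roadmap Demo ends → Roadmap Demo and Hiring Debrief overlap.
Architecture Interview starts after Roadmap Demo ends, so Roadmap Demo has no further overlaps.
Hiring Debrief starts before Planning Huddle ends → Planning Huddle and Hiring Debrief overlap.
Architecture Interview starts after Planning Huddle ends, so Planning Huddle has no further overlaps.
Architecture Interview starts before Hiring Debrief ends → Hiring Debrief and Architecture Interview overlap.
Strategy Review starts before Hiring Debrief ends → Hiring Debrief and Strategy Review overlap.
Strategy Sync starts after Hiring Debrief ends.
Strategy Review starts before Architecture Interview ends → Architecture Interview and Strategy Review overlap.
Strategy Sync starts after Architecture Interview ends.
Strategy Sync starts after Strategy Review ends.

Architecture Interview & Hiring Debrief, Architecture Interview & Strategy Review, Hiring Debrief & Planning Huddle, Hiring Debrief & Roadmap Demo, Hiring Debrief & Strategy Review, Planning Huddle & Roadmap Demo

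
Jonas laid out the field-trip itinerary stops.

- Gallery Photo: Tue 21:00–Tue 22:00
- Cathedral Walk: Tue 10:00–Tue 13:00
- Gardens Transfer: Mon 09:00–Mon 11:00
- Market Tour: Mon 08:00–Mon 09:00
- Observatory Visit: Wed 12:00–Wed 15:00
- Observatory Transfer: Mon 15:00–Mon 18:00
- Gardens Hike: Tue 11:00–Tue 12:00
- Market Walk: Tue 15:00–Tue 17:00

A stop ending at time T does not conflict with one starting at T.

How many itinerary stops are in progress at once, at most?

Walk through starts and ends in time order (an end at T is processed before a start at T):
Mon 08:00 start Market Tour → 1
Mon 09:00 end Market Tour → 0
Mon 09:00 start Gardens Transfer → 1
Mon 11:00 end Gardens Transfer → 0
Mon 15:00 start Observatory Transfer → 1
Mon 18:00 end Observatory Transfer → 0
Tue 10:00 start Cathedral Walk → 1
Tue 11:00 start Gardens Hike → 2
Tue 12:00 end Gardens Hike → 1
Tue 13:00 end Cathedral Walk → 0
Tue 15:00 start Market Walk → 1
Tue 17:00 end Market Walk → 0
Tue 21:00 start Gallery Photo → 1
Tue 22:00 end Gallery Photo → 0
Wed 12:00 start Observatory Visit → 1
Wed 15:00 end Observatory Visit → 0
Peak is 2, at Tue 11:00 (Cathedral Walk, Gardens Hike).

2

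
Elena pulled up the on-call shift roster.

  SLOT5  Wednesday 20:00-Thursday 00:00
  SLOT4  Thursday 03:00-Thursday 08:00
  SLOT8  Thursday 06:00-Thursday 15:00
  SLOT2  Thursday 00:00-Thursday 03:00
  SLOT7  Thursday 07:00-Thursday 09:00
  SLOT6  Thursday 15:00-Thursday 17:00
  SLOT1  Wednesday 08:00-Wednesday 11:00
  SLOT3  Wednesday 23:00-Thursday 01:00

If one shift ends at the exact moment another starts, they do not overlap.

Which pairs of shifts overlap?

SLOT2 & SLOT3, SLOT3 & SLOT5, SLOT4 & SLOT7, SLOT4 & SLOT8, SLOT7 & SLOT8

Sorted by start: SLOT1, SLOT5, SLOT3, SLOT2, SLOT4, SLOT8, SLOT7, SLOT6.
SLOT5 starts after SLOT1 ends; SLOT1 is clear from here.
SLOT3 starts before SLOT5 ends → SLOT5 and SLOT3 overlap.
SLOT2 starts exactly when SLOT5 ends (back-to-back, no overlap); SLOT5 is clear from here.
SLOT2 starts before SLOT3 ends → SLOT3 and SLOT2 overlap.
SLOT4 starts after SLOT3 ends; SLOT3 is clear from here.
SLOT4 starts exactly when SLOT2 ends (back-to-back, no overlap); SLOT2 is clear from here.
SLOT8 starts before SLOT4 ends → SLOT4 and SLOT8 overlap.
SLOT7 starts before SLOT4 ends → SLOT4 and SLOT7 overlap.
SLOT6 starts after SLOT4 ends.
SLOT7 starts before SLOT8 ends → SLOT8 and SLOT7 overlap.
SLOT6 starts exactly when SLOT8 ends (back-to-back, no overlap).
SLOT6 starts after SLOT7 ends.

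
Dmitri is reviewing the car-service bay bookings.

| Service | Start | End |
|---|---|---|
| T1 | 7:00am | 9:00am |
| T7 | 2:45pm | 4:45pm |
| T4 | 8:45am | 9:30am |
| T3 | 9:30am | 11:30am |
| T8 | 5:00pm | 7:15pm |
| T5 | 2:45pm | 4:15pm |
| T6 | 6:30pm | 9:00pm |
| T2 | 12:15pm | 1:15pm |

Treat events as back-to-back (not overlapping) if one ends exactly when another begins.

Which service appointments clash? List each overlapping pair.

Sorted by start: T1, T4, T3, T2, T5, T7, T8, T6.
T4 starts before T1 ends → T1 and T4 overlap.
T3 starts after T1 ends, so T1 has no further overlaps.
T3 starts exactly when T4 ends (back-to-back, no overlap), so T4 has no further overlaps.
T2 starts after T3 ends, so T3 has no further overlaps.
T5 starts after T2 ends, so T2 has no further overlaps.
T7 starts before T5 ends → T5 and T7 overlap.
T8 starts after T5 ends, so T5 has no further overlaps.
T8 starts after T7 ends, so T7 has no further overlaps.
T6 starts before T8 ends → T8 and T6 overlap.

T1 & T4, T5 & T7, T6 & T8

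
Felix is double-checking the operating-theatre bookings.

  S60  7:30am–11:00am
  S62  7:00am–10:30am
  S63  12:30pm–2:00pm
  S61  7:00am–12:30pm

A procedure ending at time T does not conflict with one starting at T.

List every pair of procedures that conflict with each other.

S60 & S61, S60 & S62, S61 & S62

Check each pair: they overlap iff neither finishes before the other starts.
Sorted by start: S61, S62, S60, S63.
S62 starts before S61 ends → S61 and S62 overlap.
S60 starts before S61 ends → S61 and S60 overlap.
S63 starts exactly when S61 ends (back-to-back, no overlap).
S60 starts before S62 ends → S62 and S60 overlap.
S63 starts after S62 ends.
S63 starts after S60 ends.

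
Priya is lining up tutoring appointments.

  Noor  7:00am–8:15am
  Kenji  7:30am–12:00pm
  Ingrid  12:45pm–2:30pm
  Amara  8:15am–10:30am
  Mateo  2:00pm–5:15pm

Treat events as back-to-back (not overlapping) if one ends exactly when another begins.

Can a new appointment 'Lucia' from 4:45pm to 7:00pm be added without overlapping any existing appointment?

No — it overlaps Mateo

Noor: ends 8:15am at or before Lucia starts 4:45pm → clear.
Kenji: ends 12:00pm at or before Lucia starts 4:45pm → clear.
Amara: ends 10:30am at or before Lucia starts 4:45pm → clear.
Ingrid: ends 2:30pm at or before Lucia starts 4:45pm → clear.
Mateo: starts 2:00pm before Lucia ends 7:00pm, and ends 5:15pm after Lucia starts 4:45pm → overlap.
Lucia overlaps Mateo.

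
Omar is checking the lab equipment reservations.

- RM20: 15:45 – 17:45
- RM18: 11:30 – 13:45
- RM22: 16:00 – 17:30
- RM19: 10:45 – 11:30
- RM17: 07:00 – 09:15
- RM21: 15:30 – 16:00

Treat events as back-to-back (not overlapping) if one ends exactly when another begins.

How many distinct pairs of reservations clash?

Sorted by start: RM17, RM19, RM18, RM21, RM20, RM22.
RM19 starts after RM17 ends; RM17 is clear from here.
RM18 starts exactly when RM19 ends (back-to-back, no overlap); RM19 is clear from here.
RM21 starts after RM18 ends; RM18 is clear from here.
RM20 starts before RM21 ends → RM21 and RM20 overlap.
RM22 starts exactly when RM21 ends (back-to-back, no overlap).
RM22 starts before RM20 ends → RM20 and RM22 overlap.
Overlapping pairs: RM20 & RM21, RM20 & RM22 — 2 in total.

2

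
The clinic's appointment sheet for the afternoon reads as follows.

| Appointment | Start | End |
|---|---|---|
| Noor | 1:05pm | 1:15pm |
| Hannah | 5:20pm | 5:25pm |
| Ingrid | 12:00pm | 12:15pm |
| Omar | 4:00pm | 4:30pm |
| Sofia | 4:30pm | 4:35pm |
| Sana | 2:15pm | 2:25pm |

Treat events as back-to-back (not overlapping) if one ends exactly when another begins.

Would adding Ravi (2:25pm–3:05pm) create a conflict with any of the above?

Ingrid: ends 12:15pm at or before Ravi starts 2:25pm → clear.
Noor: ends 1:15pm at or before Ravi starts 2:25pm → clear.
Sana: ends 2:25pm at or before Ravi starts 2:25pm → clear.
Omar: starts 4:00pm at or after Ravi ends 3:05pm → clear.
Sofia: starts 4:30pm at or after Ravi ends 3:05pm → clear.
Hannah: starts 5:20pm at or after Ravi ends 3:05pm → clear.

No — it doesn't clash with anything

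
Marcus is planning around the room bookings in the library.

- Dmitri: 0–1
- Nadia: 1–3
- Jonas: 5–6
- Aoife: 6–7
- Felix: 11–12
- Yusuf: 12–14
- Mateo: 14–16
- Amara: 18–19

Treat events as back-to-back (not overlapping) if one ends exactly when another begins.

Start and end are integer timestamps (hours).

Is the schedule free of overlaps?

Yes

Sorted by start: Dmitri, Nadia, Jonas, Aoife, Felix, Yusuf, Mateo, Amara.
Nadia starts exactly when Dmitri ends (back-to-back, no overlap), so nothing later overlaps Dmitri either.
Jonas starts after Nadia ends, so nothing later overlaps Nadia either.
Aoife starts exactly when Jonas ends (back-to-back, no overlap), so nothing later overlaps Jonas either.
Felix starts after Aoife ends, so nothing later overlaps Aoife either.
Yusuf starts exactly when Felix ends (back-to-back, no overlap), so nothing later overlaps Felix either.
Mateo starts exactly when Yusuf ends (back-to-back, no overlap), so nothing later overlaps Yusuf either.
Amara starts after Mateo ends.
Every pair is clear; the schedule has no overlaps.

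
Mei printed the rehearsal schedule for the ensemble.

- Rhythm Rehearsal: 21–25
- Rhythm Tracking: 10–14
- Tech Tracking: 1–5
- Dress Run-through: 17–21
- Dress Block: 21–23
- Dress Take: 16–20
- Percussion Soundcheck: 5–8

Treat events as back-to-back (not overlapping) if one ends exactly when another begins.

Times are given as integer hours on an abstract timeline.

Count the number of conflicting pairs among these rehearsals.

Sorted by start: Tech Tracking, Percussion Soundcheck, Rhythm Tracking, Dress Take, Dress Run-through, Dress Block, Rhythm Rehearsal.
Percussion Soundcheck starts exactly when Tech Tracking ends (back-to-back, no overlap) — done with Tech Tracking.
Rhythm Tracking starts after Percussion Soundcheck ends — done with Percussion Soundcheck.
Dress Take starts after Rhythm Tracking ends — done with Rhythm Tracking.
Dress Run-through starts before Dress Take ends → Dress Take and Dress Run-through overlap.
Dress Block starts after Dress Take ends — done with Dress Take.
Dress Block starts exactly when Dress Run-through ends (back-to-back, no overlap) — done with Dress Run-through.
Rhythm Rehearsal starts before Dress Block ends → Dress Block and Rhythm Rehearsal overlap.
Overlapping pairs: Dress Block & Rhythm Rehearsal, Dress Run-through & Dress Take — 2 in total.

2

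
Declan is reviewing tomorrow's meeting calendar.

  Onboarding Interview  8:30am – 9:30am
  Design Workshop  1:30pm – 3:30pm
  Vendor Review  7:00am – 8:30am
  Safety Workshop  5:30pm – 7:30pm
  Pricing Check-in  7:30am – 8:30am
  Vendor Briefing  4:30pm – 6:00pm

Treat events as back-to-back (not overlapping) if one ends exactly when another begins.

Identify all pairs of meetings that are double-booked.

Sorted by start: Vendor Review, Pricing Check-in, Onboarding Interview, Design Workshop, Vendor Briefing, Safety Workshop.
Pricing Check-in starts before Vendor Review ends → Vendor Review and Pricing Check-in overlap.
Onboarding Interview starts exactly when Vendor Review ends (back-to-back, no overlap); Vendor Review is clear from here.
Onboarding Interview starts exactly when Pricing Check-in ends (back-to-back, no overlap); Pricing Check-in is clear from here.
Design Workshop starts after Onboarding Interview ends; Onboarding Interview is clear from here.
Vendor Briefing starts after Design Workshop ends; Design Workshop is clear from here.
Safety Workshop starts before Vendor Briefing ends → Vendor Briefing and Safety Workshop overlap.

Pricing Check-in & Vendor Review, Safety Workshop & Vendor Briefing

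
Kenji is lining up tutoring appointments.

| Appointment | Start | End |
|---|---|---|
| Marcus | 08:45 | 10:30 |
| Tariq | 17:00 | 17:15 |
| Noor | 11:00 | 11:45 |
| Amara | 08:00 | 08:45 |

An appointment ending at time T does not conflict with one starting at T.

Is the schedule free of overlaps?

Sorted by start: Amara, Marcus, Noor, Tariq.
Marcus starts exactly when Amara ends (back-to-back, no overlap); Amara is clear from here.
Noor starts after Marcus ends; Marcus is clear from here.
Tariq starts after Noor ends.
Every pair is clear; the schedule has no overlaps.

Yes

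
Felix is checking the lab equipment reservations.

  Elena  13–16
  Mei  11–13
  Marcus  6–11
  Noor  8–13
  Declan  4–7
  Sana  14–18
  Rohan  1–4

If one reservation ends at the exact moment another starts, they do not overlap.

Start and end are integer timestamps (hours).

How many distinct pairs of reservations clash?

4

Sorted by start: Rohan, Declan, Marcus, Noor, Mei, Elena, Sana.
Declan starts exactly when Rohan ends (back-to-back, no overlap), so Rohan has no further overlaps.
Marcus starts before Declan ends → Declan and Marcus overlap.
Noor starts after Declan ends, so Declan has no further overlaps.
Noor starts before Marcus ends → Marcus and Noor overlap.
Mei starts exactly when Marcus ends (back-to-back, no overlap), so Marcus has no further overlaps.
Mei starts before Noor ends → Noor and Mei overlap.
Elena starts exactly when Noor ends (back-to-back, no overlap), so Noor has no further overlaps.
Elena starts exactly when Mei ends (back-to-back, no overlap), so Mei has no further overlaps.
Sana starts before Elena ends → Elena and Sana overlap.
Overlapping pairs: Declan & Marcus, Elena & Sana, Marcus & Noor, Mei & Noor — 4 in total.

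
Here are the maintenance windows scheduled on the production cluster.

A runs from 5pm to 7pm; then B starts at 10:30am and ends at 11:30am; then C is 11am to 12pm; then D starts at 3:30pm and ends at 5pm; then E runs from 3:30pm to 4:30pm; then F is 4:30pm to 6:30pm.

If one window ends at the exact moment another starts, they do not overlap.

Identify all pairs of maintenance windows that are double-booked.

Sorted by start: B, C, D, E, F, A.
C starts before B ends → B and C overlap.
D starts after B ends — done with B.
D starts after C ends — done with C.
E starts before D ends → D and E overlap.
F starts before D ends → D and F overlap.
A starts exactly when D ends (back-to-back, no overlap).
F starts exactly when E ends (back-to-back, no overlap) — done with E.
A starts before F ends → F and A overlap.

A & F, B & C, D & E, D & F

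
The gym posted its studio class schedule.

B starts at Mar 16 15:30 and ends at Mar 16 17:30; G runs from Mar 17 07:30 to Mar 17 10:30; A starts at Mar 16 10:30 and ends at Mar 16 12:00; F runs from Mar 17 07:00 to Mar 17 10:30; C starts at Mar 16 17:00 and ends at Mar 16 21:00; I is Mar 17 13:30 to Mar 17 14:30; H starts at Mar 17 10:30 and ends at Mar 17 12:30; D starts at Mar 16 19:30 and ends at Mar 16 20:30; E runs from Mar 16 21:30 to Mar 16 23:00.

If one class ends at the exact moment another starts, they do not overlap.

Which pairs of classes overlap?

B & C, C & D, F & G

Sorted by start: A, B, C, D, E, F, G, H, I.
B starts after A ends — done with A.
C starts before B ends → B and C overlap.
D starts after B ends — done with B.
D starts before C ends → C and D overlap.
E starts after C ends — done with C.
E starts after D ends — done with D.
F starts after E ends — done with E.
G starts before F ends → F and G overlap.
H starts exactly when F ends (back-to-back, no overlap) — done with F.
H starts exactly when G ends (back-to-back, no overlap) — done with G.
I starts after H ends.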